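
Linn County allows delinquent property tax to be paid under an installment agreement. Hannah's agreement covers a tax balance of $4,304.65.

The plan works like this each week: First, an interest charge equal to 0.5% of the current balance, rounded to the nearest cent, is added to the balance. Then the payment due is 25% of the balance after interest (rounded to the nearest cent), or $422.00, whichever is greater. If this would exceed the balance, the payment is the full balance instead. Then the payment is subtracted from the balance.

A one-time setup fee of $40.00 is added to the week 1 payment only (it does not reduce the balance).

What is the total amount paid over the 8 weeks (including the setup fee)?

$4,419.14

Week 1: $4,304.65 +$21.52 interest = $4,326.17; pay $1,081.54 (+ $40.00 fee) → $3,244.63
Week 2: $3,244.63 +$16.22 interest = $3,260.85; pay $815.21 → $2,445.64
Week 3: $2,445.64 +$12.23 interest = $2,457.87; pay $614.47 → $1,843.40
Week 4: $1,843.40 +$9.22 interest = $1,852.62; pay $463.16 → $1,389.46
Week 5: $1,389.46 +$6.95 interest = $1,396.41; pay $422.00 → $974.41
Week 6: $974.41 +$4.87 interest = $979.28; pay $422.00 → $557.28
Week 7: $557.28 +$2.79 interest = $560.07; pay $422.00 → $138.07
Week 8: $138.07 +$0.69 interest = $138.76; pay $138.76 → $0.00
Total paid: $4,419.14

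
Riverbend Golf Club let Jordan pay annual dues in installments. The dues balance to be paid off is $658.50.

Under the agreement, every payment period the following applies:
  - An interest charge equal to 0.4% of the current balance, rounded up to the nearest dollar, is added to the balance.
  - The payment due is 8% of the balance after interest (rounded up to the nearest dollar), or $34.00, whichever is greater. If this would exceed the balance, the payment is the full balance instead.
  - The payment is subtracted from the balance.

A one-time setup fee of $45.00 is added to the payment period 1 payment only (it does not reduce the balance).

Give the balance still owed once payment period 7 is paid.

$377.50

Payment period 1: opening $658.50; interest $3.00 → $661.50; payment $53.00 (+ $45.00 fee); balance $608.50
Payment period 2: opening $608.50; interest $3.00 → $611.50; payment $49.00; balance $562.50
Payment period 3: opening $562.50; interest $3.00 → $565.50; payment $46.00; balance $519.50
Payment period 4: opening $519.50; interest $3.00 → $522.50; payment $42.00; balance $480.50
Payment period 5: opening $480.50; interest $2.00 → $482.50; payment $39.00; balance $443.50
Payment period 6: opening $443.50; interest $2.00 → $445.50; payment $36.00; balance $409.50
Payment period 7: opening $409.50; interest $2.00 → $411.50; payment $34.00; balance $377.50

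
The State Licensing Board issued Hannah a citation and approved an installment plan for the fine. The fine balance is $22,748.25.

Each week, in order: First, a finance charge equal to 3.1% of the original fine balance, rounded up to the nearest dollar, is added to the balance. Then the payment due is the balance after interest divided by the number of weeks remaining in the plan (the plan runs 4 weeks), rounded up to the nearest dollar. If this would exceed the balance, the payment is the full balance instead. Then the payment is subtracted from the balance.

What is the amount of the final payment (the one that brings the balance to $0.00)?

# | Opening | Interest | Payment | End bal
1 | $22,748.25 | $706.00 | $5,864.00 | $17,590.25
2 | $17,590.25 | $706.00 | $6,099.00 | $12,197.25
3 | $12,197.25 | $706.00 | $6,452.00 | $6,451.25
4 | $6,451.25 | $706.00 | $7,157.25 | $0.00

$7,157.25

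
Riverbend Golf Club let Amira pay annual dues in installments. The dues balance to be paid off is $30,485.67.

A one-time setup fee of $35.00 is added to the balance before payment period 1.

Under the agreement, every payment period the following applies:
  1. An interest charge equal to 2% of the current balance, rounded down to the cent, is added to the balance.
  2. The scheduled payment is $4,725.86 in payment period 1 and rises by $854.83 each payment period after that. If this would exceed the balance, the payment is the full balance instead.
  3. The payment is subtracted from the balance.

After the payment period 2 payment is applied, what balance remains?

$21,352.63

Payment period 1: $30,520.67 +$610.41 interest = $31,131.08; pay $4,725.86 → $26,405.22
Payment period 2: $26,405.22 +$528.10 interest = $26,933.32; pay $5,580.69 → $21,352.63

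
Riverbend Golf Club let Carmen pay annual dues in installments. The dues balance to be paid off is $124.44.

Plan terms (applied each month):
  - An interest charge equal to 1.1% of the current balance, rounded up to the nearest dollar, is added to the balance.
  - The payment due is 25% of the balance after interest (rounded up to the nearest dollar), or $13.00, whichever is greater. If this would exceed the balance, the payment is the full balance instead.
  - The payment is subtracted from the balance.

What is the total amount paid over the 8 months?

$134.44

# | Opening | Interest | Payment | End bal
1 | $124.44 | $2.00 | $32.00 | $94.44
2 | $94.44 | $2.00 | $25.00 | $71.44
3 | $71.44 | $1.00 | $19.00 | $53.44
4 | $53.44 | $1.00 | $14.00 | $40.44
5 | $40.44 | $1.00 | $13.00 | $28.44
6 | $28.44 | $1.00 | $13.00 | $16.44
7 | $16.44 | $1.00 | $13.00 | $4.44
8 | $4.44 | $1.00 | $5.44 | $0.00
Total paid: $134.44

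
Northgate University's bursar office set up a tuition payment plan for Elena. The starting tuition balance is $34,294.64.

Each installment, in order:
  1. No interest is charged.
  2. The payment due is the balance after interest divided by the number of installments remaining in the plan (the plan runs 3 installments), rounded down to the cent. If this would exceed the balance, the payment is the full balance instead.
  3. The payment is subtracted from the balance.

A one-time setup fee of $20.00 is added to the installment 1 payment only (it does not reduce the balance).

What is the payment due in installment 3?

$11,431.55

Installment 1: opening $34,294.64; payment $11,431.54 (+ $20.00 fee); balance $22,863.10
Installment 2: opening $22,863.10; payment $11,431.55; balance $11,431.55
Installment 3: opening $11,431.55; payment $11,431.55; balance $0.00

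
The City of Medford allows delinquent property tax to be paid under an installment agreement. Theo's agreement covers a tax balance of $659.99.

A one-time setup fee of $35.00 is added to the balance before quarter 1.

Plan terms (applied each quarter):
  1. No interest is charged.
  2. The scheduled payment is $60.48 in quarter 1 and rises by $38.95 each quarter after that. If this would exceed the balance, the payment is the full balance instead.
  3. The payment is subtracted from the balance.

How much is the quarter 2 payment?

Quarter 1: opening $694.99; payment $60.48; balance $634.51
Quarter 2: opening $634.51; payment $99.43; balance $535.08

$99.43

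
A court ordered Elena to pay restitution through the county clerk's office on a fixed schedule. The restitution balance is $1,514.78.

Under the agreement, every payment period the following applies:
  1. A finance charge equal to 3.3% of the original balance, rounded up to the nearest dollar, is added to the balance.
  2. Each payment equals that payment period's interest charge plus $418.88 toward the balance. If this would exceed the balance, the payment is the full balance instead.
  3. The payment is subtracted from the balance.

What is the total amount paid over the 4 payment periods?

Payment period 1: $1,514.78 +$50.00 interest = $1,564.78; pay $468.88 → $1,095.90
Payment period 2: $1,095.90 +$50.00 interest = $1,145.90; pay $468.88 → $677.02
Payment period 3: $677.02 +$50.00 interest = $727.02; pay $468.88 → $258.14
Payment period 4: $258.14 +$50.00 interest = $308.14; pay $308.14 → $0.00
Total paid: $1,714.78

$1,714.78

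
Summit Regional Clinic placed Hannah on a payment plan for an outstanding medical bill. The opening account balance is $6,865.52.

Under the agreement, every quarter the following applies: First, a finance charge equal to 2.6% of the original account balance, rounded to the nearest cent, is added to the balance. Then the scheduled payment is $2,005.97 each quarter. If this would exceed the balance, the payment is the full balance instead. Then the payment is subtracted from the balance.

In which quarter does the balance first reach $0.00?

4

Quarter 1: $6,865.52 +$178.50 interest = $7,044.02; pay $2,005.97 → $5,038.05
Quarter 2: $5,038.05 +$178.50 interest = $5,216.55; pay $2,005.97 → $3,210.58
Quarter 3: $3,210.58 +$178.50 interest = $3,389.08; pay $2,005.97 → $1,383.11
Quarter 4: $1,383.11 +$178.50 interest = $1,561.61; pay $1,561.61 → $0.00
Balance reaches $0.00 in quarter 4.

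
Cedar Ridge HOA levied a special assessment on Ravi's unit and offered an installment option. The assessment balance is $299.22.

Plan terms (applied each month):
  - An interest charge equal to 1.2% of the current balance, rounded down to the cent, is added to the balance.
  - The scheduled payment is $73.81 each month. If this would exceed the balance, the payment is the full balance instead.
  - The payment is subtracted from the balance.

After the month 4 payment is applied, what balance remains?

$13.23

# | Opening | Interest | Payment | End bal
1 | $299.22 | $3.59 | $73.81 | $229.00
2 | $229.00 | $2.74 | $73.81 | $157.93
3 | $157.93 | $1.89 | $73.81 | $86.01
4 | $86.01 | $1.03 | $73.81 | $13.23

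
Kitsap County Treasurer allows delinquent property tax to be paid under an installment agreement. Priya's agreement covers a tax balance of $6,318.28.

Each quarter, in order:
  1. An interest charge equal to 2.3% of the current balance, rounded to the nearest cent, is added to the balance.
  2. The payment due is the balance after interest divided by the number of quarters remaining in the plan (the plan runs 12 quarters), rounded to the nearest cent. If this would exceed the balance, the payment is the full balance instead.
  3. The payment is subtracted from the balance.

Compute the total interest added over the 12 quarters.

Quarter 1: $6,318.28 +$145.32 interest = $6,463.60; pay $538.63 → $5,924.97
Quarter 2: $5,924.97 +$136.27 interest = $6,061.24; pay $551.02 → $5,510.22
Quarter 3: $5,510.22 +$126.74 interest = $5,636.96; pay $563.70 → $5,073.26
Quarter 4: $5,073.26 +$116.68 interest = $5,189.94; pay $576.66 → $4,613.28
Quarter 5: $4,613.28 +$106.11 interest = $4,719.39; pay $589.92 → $4,129.47
Quarter 6: $4,129.47 +$94.98 interest = $4,224.45; pay $603.49 → $3,620.96
Quarter 7: $3,620.96 +$83.28 interest = $3,704.24; pay $617.37 → $3,086.87
Quarter 8: $3,086.87 +$71.00 interest = $3,157.87; pay $631.57 → $2,526.30
Quarter 9: $2,526.30 +$58.10 interest = $2,584.40; pay $646.10 → $1,938.30
Quarter 10: $1,938.30 +$44.58 interest = $1,982.88; pay $660.96 → $1,321.92
Quarter 11: $1,321.92 +$30.40 interest = $1,352.32; pay $676.16 → $676.16
Quarter 12: $676.16 +$15.55 interest = $691.71; pay $691.71 → $0.00
Total interest: $145.32 + $136.27 + $126.74 + $116.68 + $106.11 + $94.98 + $83.28 + $71.00 + $58.10 + $44.58 + $30.40 + $15.55 = $1,029.01

$1,029.01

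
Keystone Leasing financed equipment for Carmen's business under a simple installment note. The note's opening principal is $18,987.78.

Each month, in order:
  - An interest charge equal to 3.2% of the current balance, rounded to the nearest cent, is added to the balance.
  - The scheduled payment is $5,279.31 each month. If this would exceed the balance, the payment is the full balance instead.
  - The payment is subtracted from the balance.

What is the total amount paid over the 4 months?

Month 1: $18,987.78 +$607.61 interest = $19,595.39; pay $5,279.31 → $14,316.08
Month 2: $14,316.08 +$458.11 interest = $14,774.19; pay $5,279.31 → $9,494.88
Month 3: $9,494.88 +$303.84 interest = $9,798.72; pay $5,279.31 → $4,519.41
Month 4: $4,519.41 +$144.62 interest = $4,664.03; pay $4,664.03 → $0.00
Total paid: $20,501.96

$20,501.96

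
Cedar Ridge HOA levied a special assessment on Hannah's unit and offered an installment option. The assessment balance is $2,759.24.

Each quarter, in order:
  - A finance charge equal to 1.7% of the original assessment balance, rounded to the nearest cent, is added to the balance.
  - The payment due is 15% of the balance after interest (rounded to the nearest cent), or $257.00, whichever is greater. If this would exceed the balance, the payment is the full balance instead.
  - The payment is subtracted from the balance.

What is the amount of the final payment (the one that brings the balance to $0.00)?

$143.69

Quarter 1: $2,759.24 +$46.91 interest = $2,806.15; pay $420.92 → $2,385.23
Quarter 2: $2,385.23 +$46.91 interest = $2,432.14; pay $364.82 → $2,067.32
Quarter 3: $2,067.32 +$46.91 interest = $2,114.23; pay $317.13 → $1,797.10
Quarter 4: $1,797.10 +$46.91 interest = $1,844.01; pay $276.60 → $1,567.41
Quarter 5: $1,567.41 +$46.91 interest = $1,614.32; pay $257.00 → $1,357.32
Quarter 6: $1,357.32 +$46.91 interest = $1,404.23; pay $257.00 → $1,147.23
Quarter 7: $1,147.23 +$46.91 interest = $1,194.14; pay $257.00 → $937.14
Quarter 8: $937.14 +$46.91 interest = $984.05; pay $257.00 → $727.05
Quarter 9: $727.05 +$46.91 interest = $773.96; pay $257.00 → $516.96
Quarter 10: $516.96 +$46.91 interest = $563.87; pay $257.00 → $306.87
Quarter 11: $306.87 +$46.91 interest = $353.78; pay $257.00 → $96.78
Quarter 12: $96.78 +$46.91 interest = $143.69; pay $143.69 → $0.00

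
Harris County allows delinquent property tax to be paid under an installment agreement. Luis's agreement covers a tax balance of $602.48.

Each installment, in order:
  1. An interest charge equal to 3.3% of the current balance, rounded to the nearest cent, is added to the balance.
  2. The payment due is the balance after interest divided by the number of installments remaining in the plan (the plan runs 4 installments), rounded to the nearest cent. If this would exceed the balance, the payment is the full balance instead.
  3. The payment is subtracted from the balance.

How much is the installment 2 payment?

$160.72

Installment 1: opening $602.48; interest $19.88 → $622.36; payment $155.59; balance $466.77
Installment 2: opening $466.77; interest $15.40 → $482.17; payment $160.72; balance $321.45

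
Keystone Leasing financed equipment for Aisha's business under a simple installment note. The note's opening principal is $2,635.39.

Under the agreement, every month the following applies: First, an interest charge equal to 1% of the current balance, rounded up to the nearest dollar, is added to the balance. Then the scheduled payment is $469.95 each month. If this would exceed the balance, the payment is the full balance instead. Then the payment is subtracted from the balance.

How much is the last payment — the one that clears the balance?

$378.64

Month 1: opening $2,635.39; interest $27.00 → $2,662.39; payment $469.95; balance $2,192.44
Month 2: opening $2,192.44; interest $22.00 → $2,214.44; payment $469.95; balance $1,744.49
Month 3: opening $1,744.49; interest $18.00 → $1,762.49; payment $469.95; balance $1,292.54
Month 4: opening $1,292.54; interest $13.00 → $1,305.54; payment $469.95; balance $835.59
Month 5: opening $835.59; interest $9.00 → $844.59; payment $469.95; balance $374.64
Month 6: opening $374.64; interest $4.00 → $378.64; payment $378.64; balance $0.00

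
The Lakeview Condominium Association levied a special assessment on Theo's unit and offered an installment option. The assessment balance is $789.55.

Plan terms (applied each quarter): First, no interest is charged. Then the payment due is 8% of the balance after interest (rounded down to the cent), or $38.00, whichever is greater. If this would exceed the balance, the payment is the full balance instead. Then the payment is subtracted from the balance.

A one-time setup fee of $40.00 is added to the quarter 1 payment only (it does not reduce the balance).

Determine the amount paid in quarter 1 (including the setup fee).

$103.16

# | Opening | Payment | Fee | End bal
1 | $789.55 | $63.16 | $40.00 | $726.39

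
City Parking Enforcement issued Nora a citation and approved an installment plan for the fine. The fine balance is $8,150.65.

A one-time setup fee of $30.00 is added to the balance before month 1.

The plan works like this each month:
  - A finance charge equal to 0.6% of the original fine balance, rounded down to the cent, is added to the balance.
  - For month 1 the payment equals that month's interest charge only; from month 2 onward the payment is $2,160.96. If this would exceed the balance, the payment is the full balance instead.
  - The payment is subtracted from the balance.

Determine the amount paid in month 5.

Month 1: opening $8,180.65; interest $48.90 → $8,229.55; payment $48.90; balance $8,180.65
Month 2: opening $8,180.65; interest $48.90 → $8,229.55; payment $2,160.96; balance $6,068.59
Month 3: opening $6,068.59; interest $48.90 → $6,117.49; payment $2,160.96; balance $3,956.53
Month 4: opening $3,956.53; interest $48.90 → $4,005.43; payment $2,160.96; balance $1,844.47
Month 5: opening $1,844.47; interest $48.90 → $1,893.37; payment $1,893.37; balance $0.00

$1,893.37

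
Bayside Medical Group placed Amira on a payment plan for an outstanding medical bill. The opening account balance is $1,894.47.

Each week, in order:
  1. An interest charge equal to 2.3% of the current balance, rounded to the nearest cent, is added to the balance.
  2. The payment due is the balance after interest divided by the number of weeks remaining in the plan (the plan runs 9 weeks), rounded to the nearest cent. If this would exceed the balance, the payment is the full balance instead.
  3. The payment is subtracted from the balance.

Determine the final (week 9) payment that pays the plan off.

Week 1: opening $1,894.47; interest $43.57 → $1,938.04; payment $215.34; balance $1,722.70
Week 2: opening $1,722.70; interest $39.62 → $1,762.32; payment $220.29; balance $1,542.03
Week 3: opening $1,542.03; interest $35.47 → $1,577.50; payment $225.36; balance $1,352.14
Week 4: opening $1,352.14; interest $31.10 → $1,383.24; payment $230.54; balance $1,152.70
Week 5: opening $1,152.70; interest $26.51 → $1,179.21; payment $235.84; balance $943.37
Week 6: opening $943.37; interest $21.70 → $965.07; payment $241.27; balance $723.80
Week 7: opening $723.80; interest $16.65 → $740.45; payment $246.82; balance $493.63
Week 8: opening $493.63; interest $11.35 → $504.98; payment $252.49; balance $252.49
Week 9: opening $252.49; interest $5.81 → $258.30; payment $258.30; balance $0.00

$258.30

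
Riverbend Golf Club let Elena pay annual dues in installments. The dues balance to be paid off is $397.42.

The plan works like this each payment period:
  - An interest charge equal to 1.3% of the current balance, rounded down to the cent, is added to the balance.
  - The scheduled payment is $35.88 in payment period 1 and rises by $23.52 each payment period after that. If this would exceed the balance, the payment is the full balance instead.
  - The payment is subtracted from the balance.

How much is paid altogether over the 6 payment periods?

$416.11

Payment period 1: $397.42 +$5.16 interest = $402.58; pay $35.88 → $366.70
Payment period 2: $366.70 +$4.76 interest = $371.46; pay $59.40 → $312.06
Payment period 3: $312.06 +$4.05 interest = $316.11; pay $82.92 → $233.19
Payment period 4: $233.19 +$3.03 interest = $236.22; pay $106.44 → $129.78
Payment period 5: $129.78 +$1.68 interest = $131.46; pay $129.96 → $1.50
Payment period 6: $1.50 +$0.01 interest = $1.51; pay $1.51 → $0.00
Total paid: $416.11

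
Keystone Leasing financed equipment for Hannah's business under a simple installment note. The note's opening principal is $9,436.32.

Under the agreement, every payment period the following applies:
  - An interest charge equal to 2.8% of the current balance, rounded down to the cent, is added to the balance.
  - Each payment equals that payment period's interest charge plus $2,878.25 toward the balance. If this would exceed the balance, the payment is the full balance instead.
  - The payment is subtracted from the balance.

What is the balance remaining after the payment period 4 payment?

Payment period 1: $9,436.32 +$264.21 interest = $9,700.53; pay $3,142.46 → $6,558.07
Payment period 2: $6,558.07 +$183.62 interest = $6,741.69; pay $3,061.87 → $3,679.82
Payment period 3: $3,679.82 +$103.03 interest = $3,782.85; pay $2,981.28 → $801.57
Payment period 4: $801.57 +$22.44 interest = $824.01; pay $824.01 → $0.00

$0.00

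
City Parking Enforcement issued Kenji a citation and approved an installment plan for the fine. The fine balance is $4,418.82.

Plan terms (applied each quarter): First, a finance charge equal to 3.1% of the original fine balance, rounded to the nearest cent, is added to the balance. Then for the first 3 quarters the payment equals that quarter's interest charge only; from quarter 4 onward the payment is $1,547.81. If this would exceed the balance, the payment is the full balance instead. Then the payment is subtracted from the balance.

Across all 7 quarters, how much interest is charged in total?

$958.86

# | Opening | Interest | Payment | End bal
1 | $4,418.82 | $136.98 | $136.98 | $4,418.82
2 | $4,418.82 | $136.98 | $136.98 | $4,418.82
3 | $4,418.82 | $136.98 | $136.98 | $4,418.82
4 | $4,418.82 | $136.98 | $1,547.81 | $3,007.99
5 | $3,007.99 | $136.98 | $1,547.81 | $1,597.16
6 | $1,597.16 | $136.98 | $1,547.81 | $186.33
7 | $186.33 | $136.98 | $323.31 | $0.00
Total interest: $136.98 + $136.98 + $136.98 + $136.98 + $136.98 + $136.98 + $136.98 = $958.86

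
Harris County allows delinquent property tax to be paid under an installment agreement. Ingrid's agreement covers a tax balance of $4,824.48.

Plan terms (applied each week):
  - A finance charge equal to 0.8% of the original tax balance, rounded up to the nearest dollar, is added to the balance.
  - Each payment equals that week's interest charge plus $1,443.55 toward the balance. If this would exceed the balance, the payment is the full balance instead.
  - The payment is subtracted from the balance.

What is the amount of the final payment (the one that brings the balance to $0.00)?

Week 1: opening $4,824.48; interest $39.00 → $4,863.48; payment $1,482.55; balance $3,380.93
Week 2: opening $3,380.93; interest $39.00 → $3,419.93; payment $1,482.55; balance $1,937.38
Week 3: opening $1,937.38; interest $39.00 → $1,976.38; payment $1,482.55; balance $493.83
Week 4: opening $493.83; interest $39.00 → $532.83; payment $532.83; balance $0.00

$532.83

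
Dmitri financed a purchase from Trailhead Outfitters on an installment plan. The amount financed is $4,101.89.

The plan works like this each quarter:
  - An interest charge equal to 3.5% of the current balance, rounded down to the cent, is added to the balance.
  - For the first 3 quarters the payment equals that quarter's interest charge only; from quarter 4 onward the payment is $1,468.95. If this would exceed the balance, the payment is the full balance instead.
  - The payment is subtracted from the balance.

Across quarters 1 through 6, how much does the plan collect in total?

Quarter 1: opening $4,101.89; interest $143.56 → $4,245.45; payment $143.56; balance $4,101.89
Quarter 2: opening $4,101.89; interest $143.56 → $4,245.45; payment $143.56; balance $4,101.89
Quarter 3: opening $4,101.89; interest $143.56 → $4,245.45; payment $143.56; balance $4,101.89
Quarter 4: opening $4,101.89; interest $143.56 → $4,245.45; payment $1,468.95; balance $2,776.50
Quarter 5: opening $2,776.50; interest $97.17 → $2,873.67; payment $1,468.95; balance $1,404.72
Quarter 6: opening $1,404.72; interest $49.16 → $1,453.88; payment $1,453.88; balance $0.00
Total paid: $4,822.46

$4,822.46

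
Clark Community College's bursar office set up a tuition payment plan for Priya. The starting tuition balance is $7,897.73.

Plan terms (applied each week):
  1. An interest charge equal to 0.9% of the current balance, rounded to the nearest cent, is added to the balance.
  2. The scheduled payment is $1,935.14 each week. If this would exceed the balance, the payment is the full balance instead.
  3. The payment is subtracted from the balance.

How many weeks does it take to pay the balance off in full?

Week 1: $7,897.73 +$71.08 interest = $7,968.81; pay $1,935.14 → $6,033.67
Week 2: $6,033.67 +$54.30 interest = $6,087.97; pay $1,935.14 → $4,152.83
Week 3: $4,152.83 +$37.38 interest = $4,190.21; pay $1,935.14 → $2,255.07
Week 4: $2,255.07 +$20.30 interest = $2,275.37; pay $1,935.14 → $340.23
Week 5: $340.23 +$3.06 interest = $343.29; pay $343.29 → $0.00
Balance reaches $0.00 in week 5.

5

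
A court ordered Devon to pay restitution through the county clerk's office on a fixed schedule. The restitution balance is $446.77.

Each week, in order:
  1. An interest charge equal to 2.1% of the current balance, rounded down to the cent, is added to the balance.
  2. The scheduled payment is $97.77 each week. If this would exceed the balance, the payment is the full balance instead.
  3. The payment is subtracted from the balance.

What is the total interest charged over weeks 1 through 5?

Week 1: opening $446.77; interest $9.38 → $456.15; payment $97.77; balance $358.38
Week 2: opening $358.38; interest $7.52 → $365.90; payment $97.77; balance $268.13
Week 3: opening $268.13; interest $5.63 → $273.76; payment $97.77; balance $175.99
Week 4: opening $175.99; interest $3.69 → $179.68; payment $97.77; balance $81.91
Week 5: opening $81.91; interest $1.72 → $83.63; payment $83.63; balance $0.00
Total interest: $9.38 + $7.52 + $5.63 + $3.69 + $1.72 = $27.94

$27.94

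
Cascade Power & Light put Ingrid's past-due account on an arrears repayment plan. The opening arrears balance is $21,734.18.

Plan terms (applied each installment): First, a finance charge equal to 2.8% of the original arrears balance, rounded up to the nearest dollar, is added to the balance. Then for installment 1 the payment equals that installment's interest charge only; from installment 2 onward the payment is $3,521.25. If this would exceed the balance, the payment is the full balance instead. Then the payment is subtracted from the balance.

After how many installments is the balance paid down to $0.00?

9

Installment 1: opening $21,734.18; interest $609.00 → $22,343.18; payment $609.00; balance $21,734.18
Installment 2: opening $21,734.18; interest $609.00 → $22,343.18; payment $3,521.25; balance $18,821.93
Installment 3: opening $18,821.93; interest $609.00 → $19,430.93; payment $3,521.25; balance $15,909.68
Installment 4: opening $15,909.68; interest $609.00 → $16,518.68; payment $3,521.25; balance $12,997.43
Installment 5: opening $12,997.43; interest $609.00 → $13,606.43; payment $3,521.25; balance $10,085.18
Installment 6: opening $10,085.18; interest $609.00 → $10,694.18; payment $3,521.25; balance $7,172.93
Installment 7: opening $7,172.93; interest $609.00 → $7,781.93; payment $3,521.25; balance $4,260.68
Installment 8: opening $4,260.68; interest $609.00 → $4,869.68; payment $3,521.25; balance $1,348.43
Installment 9: opening $1,348.43; interest $609.00 → $1,957.43; payment $1,957.43; balance $0.00
Balance reaches $0.00 in installment 9.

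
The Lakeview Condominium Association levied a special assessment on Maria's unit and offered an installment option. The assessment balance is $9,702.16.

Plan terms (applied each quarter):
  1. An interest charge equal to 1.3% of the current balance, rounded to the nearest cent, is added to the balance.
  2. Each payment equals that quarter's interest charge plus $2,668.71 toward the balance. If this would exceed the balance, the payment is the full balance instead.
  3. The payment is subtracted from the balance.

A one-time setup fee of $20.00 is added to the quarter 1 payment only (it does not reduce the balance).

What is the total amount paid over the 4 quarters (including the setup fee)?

$10,018.51

Quarter 1: opening $9,702.16; interest $126.13 → $9,828.29; payment $2,794.84 (+ $20.00 fee); balance $7,033.45
Quarter 2: opening $7,033.45; interest $91.43 → $7,124.88; payment $2,760.14; balance $4,364.74
Quarter 3: opening $4,364.74; interest $56.74 → $4,421.48; payment $2,725.45; balance $1,696.03
Quarter 4: opening $1,696.03; interest $22.05 → $1,718.08; payment $1,718.08; balance $0.00
Total paid: $10,018.51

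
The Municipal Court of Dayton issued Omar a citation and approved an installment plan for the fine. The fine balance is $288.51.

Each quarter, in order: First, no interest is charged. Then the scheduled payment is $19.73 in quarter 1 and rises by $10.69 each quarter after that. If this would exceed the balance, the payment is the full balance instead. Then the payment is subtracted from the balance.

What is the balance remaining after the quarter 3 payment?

$197.25

Quarter 1: $288.51 − $19.73 → $268.78
Quarter 2: $268.78 − $30.42 → $238.36
Quarter 3: $238.36 − $41.11 → $197.25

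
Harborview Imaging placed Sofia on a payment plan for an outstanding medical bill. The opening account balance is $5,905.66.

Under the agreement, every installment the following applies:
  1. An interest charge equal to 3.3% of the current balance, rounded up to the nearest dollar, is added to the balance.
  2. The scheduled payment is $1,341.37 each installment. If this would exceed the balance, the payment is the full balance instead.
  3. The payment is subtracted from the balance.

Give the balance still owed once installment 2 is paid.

Installment 1: opening $5,905.66; interest $195.00 → $6,100.66; payment $1,341.37; balance $4,759.29
Installment 2: opening $4,759.29; interest $158.00 → $4,917.29; payment $1,341.37; balance $3,575.92

$3,575.92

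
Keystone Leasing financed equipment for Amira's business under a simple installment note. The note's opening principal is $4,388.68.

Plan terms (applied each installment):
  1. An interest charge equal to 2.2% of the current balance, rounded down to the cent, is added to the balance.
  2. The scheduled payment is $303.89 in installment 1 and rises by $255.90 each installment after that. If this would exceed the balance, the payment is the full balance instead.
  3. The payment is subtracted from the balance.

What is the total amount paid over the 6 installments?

Installment 1: $4,388.68 +$96.55 interest = $4,485.23; pay $303.89 → $4,181.34
Installment 2: $4,181.34 +$91.98 interest = $4,273.32; pay $559.79 → $3,713.53
Installment 3: $3,713.53 +$81.69 interest = $3,795.22; pay $815.69 → $2,979.53
Installment 4: $2,979.53 +$65.54 interest = $3,045.07; pay $1,071.59 → $1,973.48
Installment 5: $1,973.48 +$43.41 interest = $2,016.89; pay $1,327.49 → $689.40
Installment 6: $689.40 +$15.16 interest = $704.56; pay $704.56 → $0.00
Total paid: $4,783.01

$4,783.01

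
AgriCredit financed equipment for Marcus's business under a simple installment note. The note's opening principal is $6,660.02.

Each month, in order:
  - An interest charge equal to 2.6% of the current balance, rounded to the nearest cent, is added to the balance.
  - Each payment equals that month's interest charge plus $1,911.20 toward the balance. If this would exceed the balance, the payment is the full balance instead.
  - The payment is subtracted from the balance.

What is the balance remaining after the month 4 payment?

$0.00

Month 1: opening $6,660.02; interest $173.16 → $6,833.18; payment $2,084.36; balance $4,748.82
Month 2: opening $4,748.82; interest $123.47 → $4,872.29; payment $2,034.67; balance $2,837.62
Month 3: opening $2,837.62; interest $73.78 → $2,911.40; payment $1,984.98; balance $926.42
Month 4: opening $926.42; interest $24.09 → $950.51; payment $950.51; balance $0.00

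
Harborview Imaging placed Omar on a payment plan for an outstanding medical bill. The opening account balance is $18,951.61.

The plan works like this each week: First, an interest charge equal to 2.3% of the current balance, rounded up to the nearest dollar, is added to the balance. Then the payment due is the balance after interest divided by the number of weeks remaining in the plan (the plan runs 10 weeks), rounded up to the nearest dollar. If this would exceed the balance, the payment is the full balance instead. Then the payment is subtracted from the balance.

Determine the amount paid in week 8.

$2,274.00

# | Opening | Interest | Payment | End bal
1 | $18,951.61 | $436.00 | $1,939.00 | $17,448.61
2 | $17,448.61 | $402.00 | $1,984.00 | $15,866.61
3 | $15,866.61 | $365.00 | $2,029.00 | $14,202.61
4 | $14,202.61 | $327.00 | $2,076.00 | $12,453.61
5 | $12,453.61 | $287.00 | $2,124.00 | $10,616.61
6 | $10,616.61 | $245.00 | $2,173.00 | $8,688.61
7 | $8,688.61 | $200.00 | $2,223.00 | $6,665.61
8 | $6,665.61 | $154.00 | $2,274.00 | $4,545.61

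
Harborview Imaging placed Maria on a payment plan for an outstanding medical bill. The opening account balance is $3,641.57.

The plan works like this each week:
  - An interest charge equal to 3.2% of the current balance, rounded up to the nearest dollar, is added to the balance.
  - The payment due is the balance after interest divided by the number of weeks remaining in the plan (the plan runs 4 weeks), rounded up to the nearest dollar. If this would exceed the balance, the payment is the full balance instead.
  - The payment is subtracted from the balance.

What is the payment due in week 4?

$1,033.57

Week 1: $3,641.57 +$117.00 interest = $3,758.57; pay $940.00 → $2,818.57
Week 2: $2,818.57 +$91.00 interest = $2,909.57; pay $970.00 → $1,939.57
Week 3: $1,939.57 +$63.00 interest = $2,002.57; pay $1,002.00 → $1,000.57
Week 4: $1,000.57 +$33.00 interest = $1,033.57; pay $1,033.57 → $0.00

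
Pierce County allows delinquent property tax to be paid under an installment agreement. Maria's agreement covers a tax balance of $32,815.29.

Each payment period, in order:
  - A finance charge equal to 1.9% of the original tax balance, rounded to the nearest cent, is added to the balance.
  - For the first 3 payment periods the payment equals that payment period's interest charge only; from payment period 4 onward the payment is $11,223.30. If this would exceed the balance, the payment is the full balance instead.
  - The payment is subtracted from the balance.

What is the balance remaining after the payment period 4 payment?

# | Opening | Interest | Payment | End bal
1 | $32,815.29 | $623.49 | $623.49 | $32,815.29
2 | $32,815.29 | $623.49 | $623.49 | $32,815.29
3 | $32,815.29 | $623.49 | $623.49 | $32,815.29
4 | $32,815.29 | $623.49 | $11,223.30 | $22,215.48

$22,215.48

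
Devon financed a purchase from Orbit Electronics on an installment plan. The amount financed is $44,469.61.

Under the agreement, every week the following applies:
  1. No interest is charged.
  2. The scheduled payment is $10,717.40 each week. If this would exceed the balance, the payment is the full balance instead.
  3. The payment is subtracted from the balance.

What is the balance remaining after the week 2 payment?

$23,034.81

Week 1: $44,469.61 − $10,717.40 → $33,752.21
Week 2: $33,752.21 − $10,717.40 → $23,034.81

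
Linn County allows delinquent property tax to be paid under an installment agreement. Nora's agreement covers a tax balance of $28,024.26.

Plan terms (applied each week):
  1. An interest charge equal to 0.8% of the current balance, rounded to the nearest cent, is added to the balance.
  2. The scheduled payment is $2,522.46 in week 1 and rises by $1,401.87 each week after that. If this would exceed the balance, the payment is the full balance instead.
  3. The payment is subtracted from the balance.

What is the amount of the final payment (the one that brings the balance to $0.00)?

$2,234.02

Week 1: $28,024.26 +$224.19 interest = $28,248.45; pay $2,522.46 → $25,725.99
Week 2: $25,725.99 +$205.81 interest = $25,931.80; pay $3,924.33 → $22,007.47
Week 3: $22,007.47 +$176.06 interest = $22,183.53; pay $5,326.20 → $16,857.33
Week 4: $16,857.33 +$134.86 interest = $16,992.19; pay $6,728.07 → $10,264.12
Week 5: $10,264.12 +$82.11 interest = $10,346.23; pay $8,129.94 → $2,216.29
Week 6: $2,216.29 +$17.73 interest = $2,234.02; pay $2,234.02 → $0.00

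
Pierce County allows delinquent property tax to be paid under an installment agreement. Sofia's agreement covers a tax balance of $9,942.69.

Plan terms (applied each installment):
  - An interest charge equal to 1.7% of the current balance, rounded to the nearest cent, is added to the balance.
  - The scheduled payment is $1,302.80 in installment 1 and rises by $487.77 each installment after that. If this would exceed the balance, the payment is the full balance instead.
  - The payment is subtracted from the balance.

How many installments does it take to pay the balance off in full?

Installment 1: opening $9,942.69; interest $169.03 → $10,111.72; payment $1,302.80; balance $8,808.92
Installment 2: opening $8,808.92; interest $149.75 → $8,958.67; payment $1,790.57; balance $7,168.10
Installment 3: opening $7,168.10; interest $121.86 → $7,289.96; payment $2,278.34; balance $5,011.62
Installment 4: opening $5,011.62; interest $85.20 → $5,096.82; payment $2,766.11; balance $2,330.71
Installment 5: opening $2,330.71; interest $39.62 → $2,370.33; payment $2,370.33; balance $0.00
Balance reaches $0.00 in installment 5.

5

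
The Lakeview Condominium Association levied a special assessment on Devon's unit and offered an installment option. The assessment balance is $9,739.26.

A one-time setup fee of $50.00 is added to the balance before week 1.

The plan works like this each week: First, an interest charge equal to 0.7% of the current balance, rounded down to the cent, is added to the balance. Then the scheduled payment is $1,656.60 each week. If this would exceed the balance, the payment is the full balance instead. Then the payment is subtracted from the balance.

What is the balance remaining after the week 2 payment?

Week 1: $9,789.26 +$68.52 interest = $9,857.78; pay $1,656.60 → $8,201.18
Week 2: $8,201.18 +$57.40 interest = $8,258.58; pay $1,656.60 → $6,601.98

$6,601.98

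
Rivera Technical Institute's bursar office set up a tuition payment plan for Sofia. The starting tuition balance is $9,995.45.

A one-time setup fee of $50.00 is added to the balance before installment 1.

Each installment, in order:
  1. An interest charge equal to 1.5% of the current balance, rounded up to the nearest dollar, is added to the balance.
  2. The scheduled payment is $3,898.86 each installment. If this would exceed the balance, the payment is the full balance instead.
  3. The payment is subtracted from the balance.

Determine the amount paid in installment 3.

$2,531.73

Installment 1: opening $10,045.45; interest $151.00 → $10,196.45; payment $3,898.86; balance $6,297.59
Installment 2: opening $6,297.59; interest $95.00 → $6,392.59; payment $3,898.86; balance $2,493.73
Installment 3: opening $2,493.73; interest $38.00 → $2,531.73; payment $2,531.73; balance $0.00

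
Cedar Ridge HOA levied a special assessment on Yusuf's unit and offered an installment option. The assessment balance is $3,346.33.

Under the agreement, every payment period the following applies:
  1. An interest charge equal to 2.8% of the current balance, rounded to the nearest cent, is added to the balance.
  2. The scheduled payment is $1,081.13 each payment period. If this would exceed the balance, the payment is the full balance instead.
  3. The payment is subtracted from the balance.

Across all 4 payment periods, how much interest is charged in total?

$205.79

Payment period 1: opening $3,346.33; interest $93.70 → $3,440.03; payment $1,081.13; balance $2,358.90
Payment period 2: opening $2,358.90; interest $66.05 → $2,424.95; payment $1,081.13; balance $1,343.82
Payment period 3: opening $1,343.82; interest $37.63 → $1,381.45; payment $1,081.13; balance $300.32
Payment period 4: opening $300.32; interest $8.41 → $308.73; payment $308.73; balance $0.00
Total interest: $93.70 + $66.05 + $37.63 + $8.41 = $205.79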